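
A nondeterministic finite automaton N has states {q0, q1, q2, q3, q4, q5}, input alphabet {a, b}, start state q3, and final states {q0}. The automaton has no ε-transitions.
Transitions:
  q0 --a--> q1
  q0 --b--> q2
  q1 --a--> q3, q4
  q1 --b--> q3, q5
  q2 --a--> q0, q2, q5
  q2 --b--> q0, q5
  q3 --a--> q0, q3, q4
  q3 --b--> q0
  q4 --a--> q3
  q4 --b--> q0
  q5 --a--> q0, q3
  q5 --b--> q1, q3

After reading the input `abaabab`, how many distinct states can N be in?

Start: {q3}
read a: {q0, q3, q4}
read b: {q0, q2}
read a: {q0, q1, q2, q5}
read a: {q0, q1, q2, q3, q4, q5}
read b: {q0, q1, q2, q3, q5}
read a: {q0, q1, q2, q3, q4, q5}
read b: {q0, q1, q2, q3, q5}
Final reachable set {q0, q1, q2, q3, q5} has 5 states.

5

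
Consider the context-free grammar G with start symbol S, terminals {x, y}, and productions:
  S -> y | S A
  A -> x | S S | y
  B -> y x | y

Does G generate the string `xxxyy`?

no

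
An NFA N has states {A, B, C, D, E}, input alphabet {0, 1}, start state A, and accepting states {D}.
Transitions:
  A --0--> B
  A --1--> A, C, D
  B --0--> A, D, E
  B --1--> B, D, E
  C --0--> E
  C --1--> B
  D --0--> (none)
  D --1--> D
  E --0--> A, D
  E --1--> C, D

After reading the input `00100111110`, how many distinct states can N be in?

4

Start: {A}
read 0: {B}
read 0: {A, D, E}
read 1: {A, C, D}
read 0: {B, E}
read 0: {A, D, E}
read 1: {A, C, D}
read 1: {A, B, C, D}
read 1: {A, B, C, D, E}
read 1: {A, B, C, D, E}
read 1: {A, B, C, D, E}
read 0: {A, B, D, E}
Final reachable set {A, B, D, E} has 4 states.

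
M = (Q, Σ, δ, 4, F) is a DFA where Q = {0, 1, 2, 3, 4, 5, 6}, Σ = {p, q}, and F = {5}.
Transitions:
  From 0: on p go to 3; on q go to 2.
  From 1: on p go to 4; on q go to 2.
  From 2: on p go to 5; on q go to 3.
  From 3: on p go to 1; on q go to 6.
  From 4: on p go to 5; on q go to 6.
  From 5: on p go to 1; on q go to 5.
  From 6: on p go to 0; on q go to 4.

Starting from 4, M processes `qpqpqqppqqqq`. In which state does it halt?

4 --q--> 6
6 --p--> 0
0 --q--> 2
2 --p--> 5
5 --q--> 5
5 --q--> 5
5 --p--> 1
1 --p--> 4
4 --q--> 6
6 --q--> 4
4 --q--> 6
6 --q--> 4

4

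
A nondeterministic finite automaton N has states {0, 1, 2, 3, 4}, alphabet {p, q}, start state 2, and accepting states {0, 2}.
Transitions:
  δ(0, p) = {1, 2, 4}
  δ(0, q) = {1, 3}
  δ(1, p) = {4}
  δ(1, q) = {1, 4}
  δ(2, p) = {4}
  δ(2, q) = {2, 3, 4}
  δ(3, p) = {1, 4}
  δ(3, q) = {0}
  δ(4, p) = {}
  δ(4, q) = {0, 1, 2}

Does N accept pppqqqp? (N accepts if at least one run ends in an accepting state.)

rejected

Start: {2}
read p: {4}
read p: {}
The reachable set is empty and stays empty for the remaining 5 symbols.
Reachable ∩ accepting = {} — empty.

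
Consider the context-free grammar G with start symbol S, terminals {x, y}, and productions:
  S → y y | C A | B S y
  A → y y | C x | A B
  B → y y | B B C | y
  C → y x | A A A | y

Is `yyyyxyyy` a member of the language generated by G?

S ⇒ BSy ⇒ BBCSy ⇒ yyBCSy ⇒ yyyCSy ⇒ yyyyxSy ⇒ yyyyxyyy

yes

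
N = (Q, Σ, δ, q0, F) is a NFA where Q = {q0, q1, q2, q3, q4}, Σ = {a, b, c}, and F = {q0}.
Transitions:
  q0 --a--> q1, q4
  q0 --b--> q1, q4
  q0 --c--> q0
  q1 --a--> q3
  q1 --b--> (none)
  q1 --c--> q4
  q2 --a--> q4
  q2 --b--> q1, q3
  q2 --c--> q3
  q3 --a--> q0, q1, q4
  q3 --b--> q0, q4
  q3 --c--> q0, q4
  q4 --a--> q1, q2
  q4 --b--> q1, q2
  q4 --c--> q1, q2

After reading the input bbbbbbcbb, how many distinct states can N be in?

4

Start: {q0}
read b: {q1, q4}
read b: {q1, q2}
read b: {q1, q3}
read b: {q0, q4}
read b: {q1, q2, q4}
read b: {q1, q2, q3}
read c: {q0, q3, q4}
read b: {q0, q1, q2, q4}
read b: {q1, q2, q3, q4}
Final reachable set {q1, q2, q3, q4} has 4 states.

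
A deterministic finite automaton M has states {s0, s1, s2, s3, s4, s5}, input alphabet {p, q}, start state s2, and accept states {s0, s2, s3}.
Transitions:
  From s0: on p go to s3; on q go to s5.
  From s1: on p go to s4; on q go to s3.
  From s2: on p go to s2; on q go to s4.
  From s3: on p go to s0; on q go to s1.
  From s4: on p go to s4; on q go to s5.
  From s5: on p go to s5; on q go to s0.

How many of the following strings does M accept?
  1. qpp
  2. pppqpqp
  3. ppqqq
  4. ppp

qpp: rejected
pppqpqp: rejected
ppqqq: accepted
ppp: accepted

2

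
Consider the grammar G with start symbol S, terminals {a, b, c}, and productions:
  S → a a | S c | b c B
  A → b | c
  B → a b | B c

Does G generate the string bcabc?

S ⇒ bcB ⇒ bcBc ⇒ bcabc

yes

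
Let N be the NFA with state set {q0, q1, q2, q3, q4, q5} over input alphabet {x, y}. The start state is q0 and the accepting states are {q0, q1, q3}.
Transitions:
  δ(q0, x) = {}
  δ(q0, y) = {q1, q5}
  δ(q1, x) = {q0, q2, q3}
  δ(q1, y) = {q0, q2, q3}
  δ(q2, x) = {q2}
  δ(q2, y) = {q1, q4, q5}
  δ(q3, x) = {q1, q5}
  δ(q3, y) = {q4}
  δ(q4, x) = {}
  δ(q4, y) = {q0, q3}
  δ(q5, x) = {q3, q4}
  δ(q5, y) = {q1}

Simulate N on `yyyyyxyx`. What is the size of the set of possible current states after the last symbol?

6

Start: {q0}
read y: {q1, q5}
read y: {q0, q1, q2, q3}
read y: {q0, q1, q2, q3, q4, q5}
read y: {q0, q1, q2, q3, q4, q5}
read y: {q0, q1, q2, q3, q4, q5}
read x: {q0, q1, q2, q3, q4, q5}
read y: {q0, q1, q2, q3, q4, q5}
read x: {q0, q1, q2, q3, q4, q5}
Final reachable set {q0, q1, q2, q3, q4, q5} has 6 states.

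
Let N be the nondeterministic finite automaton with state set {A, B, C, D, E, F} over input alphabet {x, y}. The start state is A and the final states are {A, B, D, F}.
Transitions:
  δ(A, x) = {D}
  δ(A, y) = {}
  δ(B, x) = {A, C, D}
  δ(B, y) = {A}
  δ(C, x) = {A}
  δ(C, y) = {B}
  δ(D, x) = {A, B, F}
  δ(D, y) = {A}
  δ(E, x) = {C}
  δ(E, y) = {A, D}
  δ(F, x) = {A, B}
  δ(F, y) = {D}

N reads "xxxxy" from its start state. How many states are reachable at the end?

3

Start: {A}
read x: {D}
read x: {A, B, F}
read x: {A, B, C, D}
read x: {A, B, C, D, F}
read y: {A, B, D}
Final reachable set {A, B, D} has 3 states.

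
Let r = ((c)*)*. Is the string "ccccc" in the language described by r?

Split into 5 pieces c · c · c · c · c; each matches (c)*.

yes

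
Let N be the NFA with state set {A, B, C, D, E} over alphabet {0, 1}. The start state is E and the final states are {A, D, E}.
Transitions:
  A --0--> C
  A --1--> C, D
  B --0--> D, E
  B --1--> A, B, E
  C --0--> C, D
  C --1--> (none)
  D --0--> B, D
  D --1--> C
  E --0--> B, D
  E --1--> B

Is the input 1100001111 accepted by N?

Start: {E}
read 1: {B}
read 1: {A, B, E}
read 0: {B, C, D, E}
read 0: {B, C, D, E}
read 0: {B, C, D, E}
read 0: {B, C, D, E}
read 1: {A, B, C, E}
read 1: {A, B, C, D, E}
read 1: {A, B, C, D, E}
read 1: {A, B, C, D, E}
Reachable ∩ accepting = {A, D, E} — nonempty.

accepted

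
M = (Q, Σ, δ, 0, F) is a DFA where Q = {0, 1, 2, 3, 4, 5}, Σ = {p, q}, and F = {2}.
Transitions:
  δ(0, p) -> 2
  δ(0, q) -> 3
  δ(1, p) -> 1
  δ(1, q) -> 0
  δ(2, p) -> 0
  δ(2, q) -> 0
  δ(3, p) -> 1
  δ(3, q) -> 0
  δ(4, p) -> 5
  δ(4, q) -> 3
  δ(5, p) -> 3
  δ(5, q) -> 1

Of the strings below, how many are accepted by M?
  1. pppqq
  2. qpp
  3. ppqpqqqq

pppqq: rejected
qpp: rejected
ppqpqqqq: rejected

0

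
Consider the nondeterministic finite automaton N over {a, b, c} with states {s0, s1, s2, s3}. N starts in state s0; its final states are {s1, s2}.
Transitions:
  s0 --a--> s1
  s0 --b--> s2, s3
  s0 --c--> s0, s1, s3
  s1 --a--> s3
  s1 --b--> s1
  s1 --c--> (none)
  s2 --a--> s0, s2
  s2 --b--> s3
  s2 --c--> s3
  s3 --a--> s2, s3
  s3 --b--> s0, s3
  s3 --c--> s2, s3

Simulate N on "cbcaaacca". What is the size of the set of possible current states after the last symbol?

Start: {s0}
read c: {s0, s1, s3}
read b: {s0, s1, s2, s3}
read c: {s0, s1, s2, s3}
read a: {s0, s1, s2, s3}
read a: {s0, s1, s2, s3}
read a: {s0, s1, s2, s3}
read c: {s0, s1, s2, s3}
read c: {s0, s1, s2, s3}
read a: {s0, s1, s2, s3}
Final reachable set {s0, s1, s2, s3} has 4 states.

4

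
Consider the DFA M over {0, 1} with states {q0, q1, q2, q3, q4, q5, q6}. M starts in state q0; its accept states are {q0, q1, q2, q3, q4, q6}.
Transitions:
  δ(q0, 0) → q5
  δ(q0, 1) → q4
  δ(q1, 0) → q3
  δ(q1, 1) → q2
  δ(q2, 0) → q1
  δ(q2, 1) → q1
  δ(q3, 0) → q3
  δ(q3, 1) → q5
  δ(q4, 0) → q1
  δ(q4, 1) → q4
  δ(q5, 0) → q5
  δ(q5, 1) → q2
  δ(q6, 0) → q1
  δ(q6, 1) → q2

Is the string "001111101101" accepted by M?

q0 --0--> q5
q5 --0--> q5
q5 --1--> q2
q2 --1--> q1
q1 --1--> q2
q2 --1--> q1
q1 --1--> q2
q2 --0--> q1
q1 --1--> q2
q2 --1--> q1
q1 --0--> q3
q3 --1--> q5
End in state q5, which is not an accepting state.

rejected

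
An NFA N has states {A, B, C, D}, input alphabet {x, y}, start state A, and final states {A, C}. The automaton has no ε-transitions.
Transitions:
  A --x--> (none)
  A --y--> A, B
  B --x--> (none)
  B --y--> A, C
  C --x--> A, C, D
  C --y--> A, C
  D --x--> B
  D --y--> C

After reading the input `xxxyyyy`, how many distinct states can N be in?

Start: {A}
read x: {}
The reachable set is empty and stays empty for the remaining 6 symbols.
Final reachable set {} has 0 states.

0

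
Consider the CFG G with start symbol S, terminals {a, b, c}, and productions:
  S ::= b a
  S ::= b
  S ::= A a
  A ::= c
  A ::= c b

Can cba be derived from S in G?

S ⇒ Aa ⇒ cba

yes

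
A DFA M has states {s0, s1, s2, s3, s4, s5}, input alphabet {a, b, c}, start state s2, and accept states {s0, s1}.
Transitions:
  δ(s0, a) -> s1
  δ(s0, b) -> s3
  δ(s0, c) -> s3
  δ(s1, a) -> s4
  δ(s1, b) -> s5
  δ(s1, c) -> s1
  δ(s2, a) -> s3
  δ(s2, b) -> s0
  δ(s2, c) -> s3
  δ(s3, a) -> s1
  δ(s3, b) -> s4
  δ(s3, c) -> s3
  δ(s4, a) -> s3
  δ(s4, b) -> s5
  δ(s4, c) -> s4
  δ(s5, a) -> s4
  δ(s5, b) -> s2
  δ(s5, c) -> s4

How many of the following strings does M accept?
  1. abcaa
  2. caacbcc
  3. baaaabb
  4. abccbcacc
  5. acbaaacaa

abcaa: accepted
caacbcc: rejected
baaaabb: rejected
abccbcacc: rejected
acbaaacaa: accepted

2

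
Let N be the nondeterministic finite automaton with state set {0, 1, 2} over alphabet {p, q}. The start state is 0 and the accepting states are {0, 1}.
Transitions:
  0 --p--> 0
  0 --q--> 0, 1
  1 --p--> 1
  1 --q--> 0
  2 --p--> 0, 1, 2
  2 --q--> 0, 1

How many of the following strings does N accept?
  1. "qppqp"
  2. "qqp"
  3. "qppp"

"qppqp": accepted
"qqp": accepted
"qppp": accepted

3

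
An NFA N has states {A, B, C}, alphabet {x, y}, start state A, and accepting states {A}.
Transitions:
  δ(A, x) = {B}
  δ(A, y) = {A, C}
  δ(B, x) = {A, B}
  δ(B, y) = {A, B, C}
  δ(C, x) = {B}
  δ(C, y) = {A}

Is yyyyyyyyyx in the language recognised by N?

rejected

Start: {A}
read y: {A, C}
read y: {A, C}
read y: {A, C}
read y: {A, C}
read y: {A, C}
read y: {A, C}
read y: {A, C}
read y: {A, C}
read y: {A, C}
read x: {B}
Reachable ∩ accepting = {} — empty.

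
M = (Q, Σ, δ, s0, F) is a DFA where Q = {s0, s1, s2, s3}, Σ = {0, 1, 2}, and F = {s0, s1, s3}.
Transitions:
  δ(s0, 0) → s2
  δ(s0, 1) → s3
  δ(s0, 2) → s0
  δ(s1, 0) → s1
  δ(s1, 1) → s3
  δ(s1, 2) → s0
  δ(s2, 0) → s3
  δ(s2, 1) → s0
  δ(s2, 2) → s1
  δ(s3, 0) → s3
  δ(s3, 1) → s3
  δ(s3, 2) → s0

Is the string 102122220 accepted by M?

s0 --1--> s3
s3 --0--> s3
s3 --2--> s0
s0 --1--> s3
s3 --2--> s0
s0 --2--> s0
s0 --2--> s0
s0 --2--> s0
s0 --0--> s2
End in state s2, which is not an accepting state.

rejected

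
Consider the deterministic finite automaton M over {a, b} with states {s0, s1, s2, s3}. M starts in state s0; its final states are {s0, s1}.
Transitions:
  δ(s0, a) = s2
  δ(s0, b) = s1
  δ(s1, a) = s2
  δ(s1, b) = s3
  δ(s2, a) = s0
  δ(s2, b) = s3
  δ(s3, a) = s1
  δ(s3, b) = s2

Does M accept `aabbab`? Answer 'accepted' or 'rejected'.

s0 --a--> s2
s2 --a--> s0
s0 --b--> s1
s1 --b--> s3
s3 --a--> s1
s1 --b--> s3
End in state s3, which is not an accepting state.

rejected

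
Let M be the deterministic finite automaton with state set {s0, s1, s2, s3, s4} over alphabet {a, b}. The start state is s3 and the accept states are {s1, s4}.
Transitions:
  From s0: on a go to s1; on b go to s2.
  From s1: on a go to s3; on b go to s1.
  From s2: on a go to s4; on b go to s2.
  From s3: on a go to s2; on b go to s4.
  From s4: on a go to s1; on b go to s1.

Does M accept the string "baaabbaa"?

accepted

s3 --b--> s4
s4 --a--> s1
s1 --a--> s3
s3 --a--> s2
s2 --b--> s2
s2 --b--> s2
s2 --a--> s4
s4 --a--> s1
End in state s1, which is an accepting state.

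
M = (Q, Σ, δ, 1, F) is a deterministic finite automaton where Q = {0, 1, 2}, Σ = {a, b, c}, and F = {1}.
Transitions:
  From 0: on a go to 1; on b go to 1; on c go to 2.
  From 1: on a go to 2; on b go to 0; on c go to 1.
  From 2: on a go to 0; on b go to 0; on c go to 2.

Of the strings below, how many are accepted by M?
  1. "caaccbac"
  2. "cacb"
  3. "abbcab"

"caaccbac": accepted
"cacb": rejected
"abbcab": rejected

1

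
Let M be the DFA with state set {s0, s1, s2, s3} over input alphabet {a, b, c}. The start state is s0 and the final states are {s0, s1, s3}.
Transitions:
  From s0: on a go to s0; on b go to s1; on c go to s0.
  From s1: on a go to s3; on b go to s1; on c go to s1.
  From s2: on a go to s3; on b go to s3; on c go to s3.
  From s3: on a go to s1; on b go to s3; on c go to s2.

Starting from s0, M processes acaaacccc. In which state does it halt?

s0 --a--> s0
s0 --c--> s0
s0 --a--> s0
s0 --a--> s0
s0 --a--> s0
s0 --c--> s0
s0 --c--> s0
s0 --c--> s0
s0 --c--> s0

s0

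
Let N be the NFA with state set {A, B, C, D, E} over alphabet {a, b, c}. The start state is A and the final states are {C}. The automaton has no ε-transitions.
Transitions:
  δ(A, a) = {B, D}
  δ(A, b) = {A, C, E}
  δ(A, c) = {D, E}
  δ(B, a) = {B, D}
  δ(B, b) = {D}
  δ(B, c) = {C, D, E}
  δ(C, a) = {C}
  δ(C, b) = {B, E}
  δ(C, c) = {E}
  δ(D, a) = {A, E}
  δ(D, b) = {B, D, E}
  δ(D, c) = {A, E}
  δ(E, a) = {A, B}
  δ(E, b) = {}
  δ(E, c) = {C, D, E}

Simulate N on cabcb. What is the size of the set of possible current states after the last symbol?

5

Start: {A}
read c: {D, E}
read a: {A, B, E}
read b: {A, C, D, E}
read c: {A, C, D, E}
read b: {A, B, C, D, E}
Final reachable set {A, B, C, D, E} has 5 states.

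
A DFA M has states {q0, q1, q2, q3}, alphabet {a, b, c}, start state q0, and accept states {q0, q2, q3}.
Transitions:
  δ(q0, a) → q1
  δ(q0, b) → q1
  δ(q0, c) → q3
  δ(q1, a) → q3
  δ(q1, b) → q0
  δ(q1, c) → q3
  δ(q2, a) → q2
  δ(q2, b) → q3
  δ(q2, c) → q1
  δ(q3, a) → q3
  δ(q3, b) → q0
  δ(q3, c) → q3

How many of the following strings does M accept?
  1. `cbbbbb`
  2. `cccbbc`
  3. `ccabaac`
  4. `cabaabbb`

`cbbbbb`: accepted
`cccbbc`: accepted
`ccabaac`: accepted
`cabaabbb`: accepted

4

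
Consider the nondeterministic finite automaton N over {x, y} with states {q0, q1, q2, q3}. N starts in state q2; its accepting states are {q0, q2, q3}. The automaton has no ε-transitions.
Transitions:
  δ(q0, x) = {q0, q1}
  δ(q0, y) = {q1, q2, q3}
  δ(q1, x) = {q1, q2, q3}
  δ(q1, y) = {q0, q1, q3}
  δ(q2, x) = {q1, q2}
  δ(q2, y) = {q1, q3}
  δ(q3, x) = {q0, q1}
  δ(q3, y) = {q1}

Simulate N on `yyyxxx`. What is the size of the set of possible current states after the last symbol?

Start: {q2}
read y: {q1, q3}
read y: {q0, q1, q3}
read y: {q0, q1, q2, q3}
read x: {q0, q1, q2, q3}
read x: {q0, q1, q2, q3}
read x: {q0, q1, q2, q3}
Final reachable set {q0, q1, q2, q3} has 4 states.

4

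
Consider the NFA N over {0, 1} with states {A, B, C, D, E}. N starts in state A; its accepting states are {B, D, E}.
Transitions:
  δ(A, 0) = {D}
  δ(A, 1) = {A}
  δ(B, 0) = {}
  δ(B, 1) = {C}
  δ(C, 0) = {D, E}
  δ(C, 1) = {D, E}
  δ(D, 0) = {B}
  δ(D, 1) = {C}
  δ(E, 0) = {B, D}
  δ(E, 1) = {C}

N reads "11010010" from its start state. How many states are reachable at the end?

2

Start: {A}
read 1: {A}
read 1: {A}
read 0: {D}
read 1: {C}
read 0: {D, E}
read 0: {B, D}
read 1: {C}
read 0: {D, E}
Final reachable set {D, E} has 2 states.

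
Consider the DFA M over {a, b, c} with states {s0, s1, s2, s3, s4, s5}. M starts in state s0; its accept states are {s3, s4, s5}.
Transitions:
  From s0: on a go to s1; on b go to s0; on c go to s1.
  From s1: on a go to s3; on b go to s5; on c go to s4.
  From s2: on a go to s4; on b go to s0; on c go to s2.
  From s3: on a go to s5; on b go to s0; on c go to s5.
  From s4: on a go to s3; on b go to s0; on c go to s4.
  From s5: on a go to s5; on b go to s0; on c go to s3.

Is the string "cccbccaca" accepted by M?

accepted

s0 --c--> s1
s1 --c--> s4
s4 --c--> s4
s4 --b--> s0
s0 --c--> s1
s1 --c--> s4
s4 --a--> s3
s3 --c--> s5
s5 --a--> s5
End in state s5, which is an accepting state.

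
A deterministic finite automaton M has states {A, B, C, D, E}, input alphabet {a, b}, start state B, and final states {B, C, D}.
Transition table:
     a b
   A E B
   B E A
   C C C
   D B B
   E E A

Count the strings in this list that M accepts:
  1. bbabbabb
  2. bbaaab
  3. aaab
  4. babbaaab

bbabbabb: accepted
bbaaab: rejected
aaab: rejected
babbaaab: rejected

1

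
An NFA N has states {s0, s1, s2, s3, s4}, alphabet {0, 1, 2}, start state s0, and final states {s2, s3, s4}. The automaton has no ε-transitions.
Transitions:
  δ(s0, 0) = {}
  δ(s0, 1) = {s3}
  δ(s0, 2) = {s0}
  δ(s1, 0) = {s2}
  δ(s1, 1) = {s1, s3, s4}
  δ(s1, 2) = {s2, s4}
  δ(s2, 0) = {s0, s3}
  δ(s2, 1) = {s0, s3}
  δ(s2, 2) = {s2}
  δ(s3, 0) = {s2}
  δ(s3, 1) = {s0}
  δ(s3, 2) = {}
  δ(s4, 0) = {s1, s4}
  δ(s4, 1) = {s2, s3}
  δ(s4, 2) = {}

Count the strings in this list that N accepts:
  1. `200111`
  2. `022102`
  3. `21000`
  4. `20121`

1

`200111`: rejected
`022102`: rejected
`21000`: accepted
`20121`: rejected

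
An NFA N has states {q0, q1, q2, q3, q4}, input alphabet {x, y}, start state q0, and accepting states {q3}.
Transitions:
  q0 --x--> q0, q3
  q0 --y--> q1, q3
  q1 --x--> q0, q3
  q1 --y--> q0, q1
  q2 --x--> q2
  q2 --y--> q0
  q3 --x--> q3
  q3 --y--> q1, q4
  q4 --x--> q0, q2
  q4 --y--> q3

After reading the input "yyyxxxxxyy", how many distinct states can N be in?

Start: {q0}
read y: {q1, q3}
read y: {q0, q1, q4}
read y: {q0, q1, q3}
read x: {q0, q3}
read x: {q0, q3}
read x: {q0, q3}
read x: {q0, q3}
read x: {q0, q3}
read y: {q1, q3, q4}
read y: {q0, q1, q3, q4}
Final reachable set {q0, q1, q3, q4} has 4 states.

4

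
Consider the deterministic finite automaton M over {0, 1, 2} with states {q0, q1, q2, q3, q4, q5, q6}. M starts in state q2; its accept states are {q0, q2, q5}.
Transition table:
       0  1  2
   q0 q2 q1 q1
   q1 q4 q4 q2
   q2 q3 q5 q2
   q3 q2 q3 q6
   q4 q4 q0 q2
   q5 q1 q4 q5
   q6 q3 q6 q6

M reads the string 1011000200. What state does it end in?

q2 --1--> q5
q5 --0--> q1
q1 --1--> q4
q4 --1--> q0
q0 --0--> q2
q2 --0--> q3
q3 --0--> q2
q2 --2--> q2
q2 --0--> q3
q3 --0--> q2

q2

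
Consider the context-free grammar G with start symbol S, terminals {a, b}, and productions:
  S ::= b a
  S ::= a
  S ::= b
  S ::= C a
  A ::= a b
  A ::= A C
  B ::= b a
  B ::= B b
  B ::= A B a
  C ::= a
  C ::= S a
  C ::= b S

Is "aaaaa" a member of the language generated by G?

S ⇒ Ca ⇒ Saa ⇒ Caaa ⇒ Saaaa ⇒ aaaaa

yes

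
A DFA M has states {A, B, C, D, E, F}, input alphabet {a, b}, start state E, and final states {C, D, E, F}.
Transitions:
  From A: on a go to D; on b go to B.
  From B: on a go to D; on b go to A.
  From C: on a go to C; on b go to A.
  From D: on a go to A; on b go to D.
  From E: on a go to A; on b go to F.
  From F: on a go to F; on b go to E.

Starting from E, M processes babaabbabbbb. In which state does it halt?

E --b--> F
F --a--> F
F --b--> E
E --a--> A
A --a--> D
D --b--> D
D --b--> D
D --a--> A
A --b--> B
B --b--> A
A --b--> B
B --b--> A

A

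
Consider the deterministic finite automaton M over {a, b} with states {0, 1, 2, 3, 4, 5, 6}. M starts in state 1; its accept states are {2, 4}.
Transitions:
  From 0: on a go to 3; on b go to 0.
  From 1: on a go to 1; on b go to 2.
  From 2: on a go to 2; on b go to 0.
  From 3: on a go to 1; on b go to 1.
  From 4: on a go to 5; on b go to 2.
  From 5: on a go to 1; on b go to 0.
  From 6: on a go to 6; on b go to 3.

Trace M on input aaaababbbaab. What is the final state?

1 --a--> 1
1 --a--> 1
1 --a--> 1
1 --a--> 1
1 --b--> 2
2 --a--> 2
2 --b--> 0
0 --b--> 0
0 --b--> 0
0 --a--> 3
3 --a--> 1
1 --b--> 2

2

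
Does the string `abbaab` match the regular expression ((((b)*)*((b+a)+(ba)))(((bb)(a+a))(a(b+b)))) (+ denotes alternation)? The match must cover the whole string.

yes

Split as a·bbaab: (((b)*)*((b+a)+(ba))) matches a and (((bb)(a+a))(a(b+b))) matches bbaab.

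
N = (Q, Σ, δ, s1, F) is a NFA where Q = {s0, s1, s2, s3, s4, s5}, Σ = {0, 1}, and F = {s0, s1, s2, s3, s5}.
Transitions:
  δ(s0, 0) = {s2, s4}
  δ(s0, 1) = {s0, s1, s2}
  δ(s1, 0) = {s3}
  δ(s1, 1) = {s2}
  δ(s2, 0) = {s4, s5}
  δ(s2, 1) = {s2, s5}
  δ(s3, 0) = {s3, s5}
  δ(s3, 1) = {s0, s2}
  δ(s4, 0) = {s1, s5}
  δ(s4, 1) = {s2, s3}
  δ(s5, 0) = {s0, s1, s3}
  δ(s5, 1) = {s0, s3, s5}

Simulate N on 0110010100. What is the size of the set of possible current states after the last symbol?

Start: {s1}
read 0: {s3}
read 1: {s0, s2}
read 1: {s0, s1, s2, s5}
read 0: {s0, s1, s2, s3, s4, s5}
read 0: {s0, s1, s2, s3, s4, s5}
read 1: {s0, s1, s2, s3, s5}
read 0: {s0, s1, s2, s3, s4, s5}
read 1: {s0, s1, s2, s3, s5}
read 0: {s0, s1, s2, s3, s4, s5}
read 0: {s0, s1, s2, s3, s4, s5}
Final reachable set {s0, s1, s2, s3, s4, s5} has 6 states.

6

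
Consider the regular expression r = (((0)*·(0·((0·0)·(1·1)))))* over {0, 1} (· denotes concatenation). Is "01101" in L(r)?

no

01101 cannot be split into zero or more pieces each matching ((0)*·(0·((0·0)·(1·1)))).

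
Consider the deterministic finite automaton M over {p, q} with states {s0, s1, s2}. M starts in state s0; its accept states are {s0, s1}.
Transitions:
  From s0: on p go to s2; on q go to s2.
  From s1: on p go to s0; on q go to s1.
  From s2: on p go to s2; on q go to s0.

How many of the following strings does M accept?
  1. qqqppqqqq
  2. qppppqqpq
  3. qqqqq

qqqppqqqq: rejected
qppppqqpq: accepted
qqqqq: rejected

1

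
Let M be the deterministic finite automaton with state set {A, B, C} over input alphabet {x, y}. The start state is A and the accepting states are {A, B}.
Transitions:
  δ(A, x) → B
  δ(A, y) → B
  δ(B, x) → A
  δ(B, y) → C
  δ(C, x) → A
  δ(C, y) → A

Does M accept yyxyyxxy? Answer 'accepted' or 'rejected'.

A --y--> B
B --y--> C
C --x--> A
A --y--> B
B --y--> C
C --x--> A
A --x--> B
B --y--> C
End in state C, which is not an accepting state.

rejected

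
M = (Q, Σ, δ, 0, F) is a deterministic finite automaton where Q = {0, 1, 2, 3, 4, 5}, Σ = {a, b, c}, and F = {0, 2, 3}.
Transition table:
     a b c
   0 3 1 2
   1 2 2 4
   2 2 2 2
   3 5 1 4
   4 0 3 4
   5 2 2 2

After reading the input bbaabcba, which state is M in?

2

0 --b--> 1
1 --b--> 2
2 --a--> 2
2 --a--> 2
2 --b--> 2
2 --c--> 2
2 --b--> 2
2 --a--> 2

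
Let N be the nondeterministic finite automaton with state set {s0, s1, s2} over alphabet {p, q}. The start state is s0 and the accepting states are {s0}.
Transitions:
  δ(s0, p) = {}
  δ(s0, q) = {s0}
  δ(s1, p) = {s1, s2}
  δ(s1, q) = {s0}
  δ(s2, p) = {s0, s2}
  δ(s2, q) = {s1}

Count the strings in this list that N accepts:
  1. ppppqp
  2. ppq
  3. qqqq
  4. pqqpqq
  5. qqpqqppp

1

ppppqp: rejected
ppq: rejected
qqqq: accepted
pqqpqq: rejected
qqpqqppp: rejected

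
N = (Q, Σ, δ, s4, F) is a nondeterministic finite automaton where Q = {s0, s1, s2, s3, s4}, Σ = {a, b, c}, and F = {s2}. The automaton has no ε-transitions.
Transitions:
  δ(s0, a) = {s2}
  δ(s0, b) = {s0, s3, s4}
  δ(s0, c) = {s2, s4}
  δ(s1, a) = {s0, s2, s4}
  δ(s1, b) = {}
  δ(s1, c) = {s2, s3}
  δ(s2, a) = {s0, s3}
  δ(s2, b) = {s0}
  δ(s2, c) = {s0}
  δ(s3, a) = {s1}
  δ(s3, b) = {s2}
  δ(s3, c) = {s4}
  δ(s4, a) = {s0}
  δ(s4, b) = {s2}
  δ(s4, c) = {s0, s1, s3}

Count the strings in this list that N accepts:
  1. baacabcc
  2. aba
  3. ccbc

3

baacabcc: accepted
aba: accepted
ccbc: accepted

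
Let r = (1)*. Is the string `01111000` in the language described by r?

no

01111000 cannot be split into zero or more pieces each matching 1.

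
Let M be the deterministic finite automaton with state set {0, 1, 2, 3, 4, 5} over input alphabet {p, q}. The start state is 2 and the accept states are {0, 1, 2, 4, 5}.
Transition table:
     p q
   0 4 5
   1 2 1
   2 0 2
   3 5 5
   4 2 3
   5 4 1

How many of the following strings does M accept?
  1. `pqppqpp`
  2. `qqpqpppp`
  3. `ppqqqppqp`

3

`pqppqpp`: accepted
`qqpqpppp`: accepted
`ppqqqppqp`: accepted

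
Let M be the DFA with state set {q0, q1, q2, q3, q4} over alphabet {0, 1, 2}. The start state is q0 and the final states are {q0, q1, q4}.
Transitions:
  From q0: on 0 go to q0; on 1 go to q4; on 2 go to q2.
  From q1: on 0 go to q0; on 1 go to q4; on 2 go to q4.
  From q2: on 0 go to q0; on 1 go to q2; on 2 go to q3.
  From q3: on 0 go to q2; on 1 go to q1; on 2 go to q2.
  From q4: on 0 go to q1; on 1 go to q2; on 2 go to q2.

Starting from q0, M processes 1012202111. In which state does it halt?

q2

q0 --1--> q4
q4 --0--> q1
q1 --1--> q4
q4 --2--> q2
q2 --2--> q3
q3 --0--> q2
q2 --2--> q3
q3 --1--> q1
q1 --1--> q4
q4 --1--> q2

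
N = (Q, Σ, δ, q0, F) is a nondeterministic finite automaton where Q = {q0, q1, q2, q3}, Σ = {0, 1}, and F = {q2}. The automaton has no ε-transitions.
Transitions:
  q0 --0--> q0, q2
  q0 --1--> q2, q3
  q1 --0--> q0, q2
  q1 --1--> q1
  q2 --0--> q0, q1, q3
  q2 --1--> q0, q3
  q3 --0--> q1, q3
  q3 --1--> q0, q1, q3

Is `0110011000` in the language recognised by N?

Start: {q0}
read 0: {q0, q2}
read 1: {q0, q2, q3}
read 1: {q0, q1, q2, q3}
read 0: {q0, q1, q2, q3}
read 0: {q0, q1, q2, q3}
read 1: {q0, q1, q2, q3}
read 1: {q0, q1, q2, q3}
read 0: {q0, q1, q2, q3}
read 0: {q0, q1, q2, q3}
read 0: {q0, q1, q2, q3}
Reachable ∩ accepting = {q2} — nonempty.

accepted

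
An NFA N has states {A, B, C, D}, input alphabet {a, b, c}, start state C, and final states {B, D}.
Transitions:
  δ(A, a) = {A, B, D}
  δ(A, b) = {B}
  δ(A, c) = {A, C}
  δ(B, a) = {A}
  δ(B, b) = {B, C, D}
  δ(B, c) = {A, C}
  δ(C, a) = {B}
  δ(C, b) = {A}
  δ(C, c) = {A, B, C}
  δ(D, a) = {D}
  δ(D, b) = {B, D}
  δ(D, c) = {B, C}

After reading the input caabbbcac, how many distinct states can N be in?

Start: {C}
read c: {A, B, C}
read a: {A, B, D}
read a: {A, B, D}
read b: {B, C, D}
read b: {A, B, C, D}
read b: {A, B, C, D}
read c: {A, B, C}
read a: {A, B, D}
read c: {A, B, C}
Final reachable set {A, B, C} has 3 states.

3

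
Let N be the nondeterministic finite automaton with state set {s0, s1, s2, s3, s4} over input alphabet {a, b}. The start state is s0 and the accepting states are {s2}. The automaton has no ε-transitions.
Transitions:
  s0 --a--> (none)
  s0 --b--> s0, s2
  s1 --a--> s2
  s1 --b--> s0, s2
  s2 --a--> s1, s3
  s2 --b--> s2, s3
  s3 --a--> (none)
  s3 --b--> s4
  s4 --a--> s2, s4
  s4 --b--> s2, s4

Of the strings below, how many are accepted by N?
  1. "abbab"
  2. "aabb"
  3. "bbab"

1

"abbab": rejected
"aabb": rejected
"bbab": accepted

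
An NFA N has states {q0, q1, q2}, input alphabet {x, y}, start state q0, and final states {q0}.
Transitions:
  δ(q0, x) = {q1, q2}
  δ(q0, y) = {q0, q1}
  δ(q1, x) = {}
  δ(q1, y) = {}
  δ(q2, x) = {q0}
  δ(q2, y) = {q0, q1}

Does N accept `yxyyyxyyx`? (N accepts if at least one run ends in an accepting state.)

Start: {q0}
read y: {q0, q1}
read x: {q1, q2}
read y: {q0, q1}
read y: {q0, q1}
read y: {q0, q1}
read x: {q1, q2}
read y: {q0, q1}
read y: {q0, q1}
read x: {q1, q2}
Reachable ∩ accepting = {} — empty.

rejected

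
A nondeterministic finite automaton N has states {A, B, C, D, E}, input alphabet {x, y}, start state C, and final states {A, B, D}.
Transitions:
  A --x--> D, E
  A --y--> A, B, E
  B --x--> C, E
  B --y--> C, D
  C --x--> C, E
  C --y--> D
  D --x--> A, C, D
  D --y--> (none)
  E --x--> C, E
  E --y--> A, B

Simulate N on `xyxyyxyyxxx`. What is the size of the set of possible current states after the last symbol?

Start: {C}
read x: {C, E}
read y: {A, B, D}
read x: {A, C, D, E}
read y: {A, B, D, E}
read y: {A, B, C, D, E}
read x: {A, C, D, E}
read y: {A, B, D, E}
read y: {A, B, C, D, E}
read x: {A, C, D, E}
read x: {A, C, D, E}
read x: {A, C, D, E}
Final reachable set {A, C, D, E} has 4 states.

4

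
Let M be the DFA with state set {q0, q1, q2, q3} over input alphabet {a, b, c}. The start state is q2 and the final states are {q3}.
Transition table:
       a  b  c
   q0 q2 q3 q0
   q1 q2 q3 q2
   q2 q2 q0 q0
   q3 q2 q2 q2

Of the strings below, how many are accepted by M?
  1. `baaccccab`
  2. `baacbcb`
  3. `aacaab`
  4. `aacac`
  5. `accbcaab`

0

`baaccccab`: rejected
`baacbcb`: rejected
`aacaab`: rejected
`aacac`: rejected
`accbcaab`: rejected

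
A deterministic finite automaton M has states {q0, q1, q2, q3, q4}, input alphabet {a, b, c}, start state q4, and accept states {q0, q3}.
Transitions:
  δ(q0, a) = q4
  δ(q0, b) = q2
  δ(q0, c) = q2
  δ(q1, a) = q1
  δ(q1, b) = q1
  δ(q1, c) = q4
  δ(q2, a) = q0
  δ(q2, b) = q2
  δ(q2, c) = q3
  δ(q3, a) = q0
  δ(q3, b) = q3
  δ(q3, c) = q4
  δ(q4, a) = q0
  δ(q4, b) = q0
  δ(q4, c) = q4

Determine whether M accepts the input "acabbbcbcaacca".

accepted

q4 --a--> q0
q0 --c--> q2
q2 --a--> q0
q0 --b--> q2
q2 --b--> q2
q2 --b--> q2
q2 --c--> q3
q3 --b--> q3
q3 --c--> q4
q4 --a--> q0
q0 --a--> q4
q4 --c--> q4
q4 --c--> q4
q4 --a--> q0
End in state q0, which is an accepting state.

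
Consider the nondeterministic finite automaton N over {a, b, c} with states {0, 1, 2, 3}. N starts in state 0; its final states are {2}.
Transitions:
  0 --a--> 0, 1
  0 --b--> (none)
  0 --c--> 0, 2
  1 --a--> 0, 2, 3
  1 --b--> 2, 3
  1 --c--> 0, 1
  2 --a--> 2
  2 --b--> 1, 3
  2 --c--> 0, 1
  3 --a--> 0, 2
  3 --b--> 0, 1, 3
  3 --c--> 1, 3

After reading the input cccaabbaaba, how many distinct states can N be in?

4

Start: {0}
read c: {0, 2}
read c: {0, 1, 2}
read c: {0, 1, 2}
read a: {0, 1, 2, 3}
read a: {0, 1, 2, 3}
read b: {0, 1, 2, 3}
read b: {0, 1, 2, 3}
read a: {0, 1, 2, 3}
read a: {0, 1, 2, 3}
read b: {0, 1, 2, 3}
read a: {0, 1, 2, 3}
Final reachable set {0, 1, 2, 3} has 4 states.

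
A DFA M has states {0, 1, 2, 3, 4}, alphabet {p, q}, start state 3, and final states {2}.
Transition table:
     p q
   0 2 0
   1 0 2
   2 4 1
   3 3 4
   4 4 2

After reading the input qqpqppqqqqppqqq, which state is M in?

1

3 --q--> 4
4 --q--> 2
2 --p--> 4
4 --q--> 2
2 --p--> 4
4 --p--> 4
4 --q--> 2
2 --q--> 1
1 --q--> 2
2 --q--> 1
1 --p--> 0
0 --p--> 2
2 --q--> 1
1 --q--> 2
2 --q--> 1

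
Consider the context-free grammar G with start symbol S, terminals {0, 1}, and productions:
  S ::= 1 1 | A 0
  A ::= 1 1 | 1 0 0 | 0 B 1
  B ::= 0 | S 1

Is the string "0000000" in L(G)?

no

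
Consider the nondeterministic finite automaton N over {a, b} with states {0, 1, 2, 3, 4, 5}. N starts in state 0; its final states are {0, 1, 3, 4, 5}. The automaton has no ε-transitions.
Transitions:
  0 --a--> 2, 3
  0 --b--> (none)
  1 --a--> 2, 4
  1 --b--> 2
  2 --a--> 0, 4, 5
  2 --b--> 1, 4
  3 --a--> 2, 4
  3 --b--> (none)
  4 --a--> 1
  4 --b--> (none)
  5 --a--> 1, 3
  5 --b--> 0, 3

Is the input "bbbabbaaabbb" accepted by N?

rejected

Start: {0}
read b: {}
The reachable set is empty and stays empty for the remaining 11 symbols.
Reachable ∩ accepting = {} — empty.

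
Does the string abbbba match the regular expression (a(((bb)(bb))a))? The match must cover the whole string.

Split as a·bbbba: a matches a and (((bb)(bb))a) matches bbbba.

yes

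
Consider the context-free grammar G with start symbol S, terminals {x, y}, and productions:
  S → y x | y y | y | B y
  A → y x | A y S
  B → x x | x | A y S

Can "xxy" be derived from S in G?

S ⇒ By ⇒ xxy

yes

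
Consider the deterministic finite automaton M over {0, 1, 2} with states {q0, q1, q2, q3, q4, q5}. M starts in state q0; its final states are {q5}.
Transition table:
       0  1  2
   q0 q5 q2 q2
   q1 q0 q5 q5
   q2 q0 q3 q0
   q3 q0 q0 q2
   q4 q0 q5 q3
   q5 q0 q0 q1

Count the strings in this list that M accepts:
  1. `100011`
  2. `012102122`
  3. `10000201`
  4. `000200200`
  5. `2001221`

`100011`: rejected
`012102122`: rejected
`10000201`: rejected
`000200200`: accepted
`2001221`: rejected

1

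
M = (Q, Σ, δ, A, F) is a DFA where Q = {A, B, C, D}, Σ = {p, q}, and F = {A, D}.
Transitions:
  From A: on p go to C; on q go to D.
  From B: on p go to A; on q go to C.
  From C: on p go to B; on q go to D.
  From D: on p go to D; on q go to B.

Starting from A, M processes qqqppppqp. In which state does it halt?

B

A --q--> D
D --q--> B
B --q--> C
C --p--> B
B --p--> A
A --p--> C
C --p--> B
B --q--> C
C --p--> B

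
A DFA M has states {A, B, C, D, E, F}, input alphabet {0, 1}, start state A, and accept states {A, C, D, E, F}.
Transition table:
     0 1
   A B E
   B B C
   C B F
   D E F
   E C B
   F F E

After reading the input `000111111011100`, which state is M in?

B

A --0--> B
B --0--> B
B --0--> B
B --1--> C
C --1--> F
F --1--> E
E --1--> B
B --1--> C
C --1--> F
F --0--> F
F --1--> E
E --1--> B
B --1--> C
C --0--> B
B --0--> B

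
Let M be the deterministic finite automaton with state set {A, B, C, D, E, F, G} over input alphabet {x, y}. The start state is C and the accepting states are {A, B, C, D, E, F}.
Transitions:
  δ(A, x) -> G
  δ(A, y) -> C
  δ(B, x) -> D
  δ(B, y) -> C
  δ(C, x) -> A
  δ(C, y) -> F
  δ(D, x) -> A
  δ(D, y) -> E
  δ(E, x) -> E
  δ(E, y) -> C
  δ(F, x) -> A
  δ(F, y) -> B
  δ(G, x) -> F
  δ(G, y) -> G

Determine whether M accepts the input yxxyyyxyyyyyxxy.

rejected

C --y--> F
F --x--> A
A --x--> G
G --y--> G
G --y--> G
G --y--> G
G --x--> F
F --y--> B
B --y--> C
C --y--> F
F --y--> B
B --y--> C
C --x--> A
A --x--> G
G --y--> G
End in state G, which is not an accepting state.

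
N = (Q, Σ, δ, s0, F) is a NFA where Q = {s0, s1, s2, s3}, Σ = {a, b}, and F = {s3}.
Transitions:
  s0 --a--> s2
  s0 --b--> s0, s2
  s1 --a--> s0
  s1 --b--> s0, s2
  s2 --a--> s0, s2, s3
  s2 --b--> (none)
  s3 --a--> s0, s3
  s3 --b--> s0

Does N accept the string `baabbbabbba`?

accepted

Start: {s0}
read b: {s0, s2}
read a: {s0, s2, s3}
read a: {s0, s2, s3}
read b: {s0, s2}
read b: {s0, s2}
read b: {s0, s2}
read a: {s0, s2, s3}
read b: {s0, s2}
read b: {s0, s2}
read b: {s0, s2}
read a: {s0, s2, s3}
Reachable ∩ accepting = {s3} — nonempty.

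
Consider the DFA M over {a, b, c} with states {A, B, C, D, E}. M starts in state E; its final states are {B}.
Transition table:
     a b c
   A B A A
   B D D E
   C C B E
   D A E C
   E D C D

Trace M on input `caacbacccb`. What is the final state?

B

E --c--> D
D --a--> A
A --a--> B
B --c--> E
E --b--> C
C --a--> C
C --c--> E
E --c--> D
D --c--> C
C --b--> B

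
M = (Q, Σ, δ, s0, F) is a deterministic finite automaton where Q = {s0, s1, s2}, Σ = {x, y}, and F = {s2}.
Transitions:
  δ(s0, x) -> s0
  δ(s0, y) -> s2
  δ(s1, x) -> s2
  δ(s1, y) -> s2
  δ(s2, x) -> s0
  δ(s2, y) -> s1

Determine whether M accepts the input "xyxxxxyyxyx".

accepted

s0 --x--> s0
s0 --y--> s2
s2 --x--> s0
s0 --x--> s0
s0 --x--> s0
s0 --x--> s0
s0 --y--> s2
s2 --y--> s1
s1 --x--> s2
s2 --y--> s1
s1 --x--> s2
End in state s2, which is an accepting state.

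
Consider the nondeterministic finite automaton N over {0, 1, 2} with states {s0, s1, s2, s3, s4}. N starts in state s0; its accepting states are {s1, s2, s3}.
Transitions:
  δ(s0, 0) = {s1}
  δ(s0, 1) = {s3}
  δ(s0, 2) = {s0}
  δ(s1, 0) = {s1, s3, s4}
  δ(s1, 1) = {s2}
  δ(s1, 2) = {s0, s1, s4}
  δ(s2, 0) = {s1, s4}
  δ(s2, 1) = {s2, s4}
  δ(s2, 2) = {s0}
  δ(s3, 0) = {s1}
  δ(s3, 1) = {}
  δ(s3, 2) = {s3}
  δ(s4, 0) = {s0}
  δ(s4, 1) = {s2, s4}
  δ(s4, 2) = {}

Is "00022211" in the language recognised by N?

accepted

Start: {s0}
read 0: {s1}
read 0: {s1, s3, s4}
read 0: {s0, s1, s3, s4}
read 2: {s0, s1, s3, s4}
read 2: {s0, s1, s3, s4}
read 2: {s0, s1, s3, s4}
read 1: {s2, s3, s4}
read 1: {s2, s4}
Reachable ∩ accepting = {s2} — nonempty.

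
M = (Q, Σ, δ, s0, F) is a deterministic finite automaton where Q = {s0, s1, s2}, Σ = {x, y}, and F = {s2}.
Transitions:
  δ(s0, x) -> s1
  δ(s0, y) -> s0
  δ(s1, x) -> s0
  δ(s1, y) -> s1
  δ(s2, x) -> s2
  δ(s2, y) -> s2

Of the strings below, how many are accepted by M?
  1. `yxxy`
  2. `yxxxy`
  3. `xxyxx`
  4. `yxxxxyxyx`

`yxxy`: rejected
`yxxxy`: rejected
`xxyxx`: rejected
`yxxxxyxyx`: rejected

0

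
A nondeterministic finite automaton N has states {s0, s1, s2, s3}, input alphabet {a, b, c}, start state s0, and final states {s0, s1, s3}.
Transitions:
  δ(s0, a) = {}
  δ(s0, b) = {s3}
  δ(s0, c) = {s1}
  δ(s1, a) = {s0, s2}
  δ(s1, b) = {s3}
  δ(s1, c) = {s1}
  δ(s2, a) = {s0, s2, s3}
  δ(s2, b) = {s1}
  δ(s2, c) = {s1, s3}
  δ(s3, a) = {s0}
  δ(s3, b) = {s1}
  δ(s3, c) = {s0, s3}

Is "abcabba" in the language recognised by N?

Start: {s0}
read a: {}
The reachable set is empty and stays empty for the remaining 6 symbols.
Reachable ∩ accepting = {} — empty.

rejected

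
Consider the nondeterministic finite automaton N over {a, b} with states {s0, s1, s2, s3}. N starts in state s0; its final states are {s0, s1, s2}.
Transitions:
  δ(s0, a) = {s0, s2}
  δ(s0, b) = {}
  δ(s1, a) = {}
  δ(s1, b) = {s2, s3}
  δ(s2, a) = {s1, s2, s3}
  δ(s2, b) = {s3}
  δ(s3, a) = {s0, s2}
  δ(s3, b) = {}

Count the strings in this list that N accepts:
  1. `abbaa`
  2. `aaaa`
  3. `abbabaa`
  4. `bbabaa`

`abbaa`: rejected
`aaaa`: accepted
`abbabaa`: rejected
`bbabaa`: rejected

1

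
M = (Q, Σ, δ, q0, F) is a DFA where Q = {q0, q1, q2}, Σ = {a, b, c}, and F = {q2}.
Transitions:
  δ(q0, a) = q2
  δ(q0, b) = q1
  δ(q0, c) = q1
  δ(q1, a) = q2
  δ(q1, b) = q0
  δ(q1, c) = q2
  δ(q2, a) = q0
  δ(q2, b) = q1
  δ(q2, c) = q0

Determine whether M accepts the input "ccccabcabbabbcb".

q0 --c--> q1
q1 --c--> q2
q2 --c--> q0
q0 --c--> q1
q1 --a--> q2
q2 --b--> q1
q1 --c--> q2
q2 --a--> q0
q0 --b--> q1
q1 --b--> q0
q0 --a--> q2
q2 --b--> q1
q1 --b--> q0
q0 --c--> q1
q1 --b--> q0
End in state q0, which is not an accepting state.

rejected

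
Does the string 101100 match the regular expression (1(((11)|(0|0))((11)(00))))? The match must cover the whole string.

Split as 1·01100: 1 matches 1 and (((11)|(0|0))((11)(00))) matches 01100.

yes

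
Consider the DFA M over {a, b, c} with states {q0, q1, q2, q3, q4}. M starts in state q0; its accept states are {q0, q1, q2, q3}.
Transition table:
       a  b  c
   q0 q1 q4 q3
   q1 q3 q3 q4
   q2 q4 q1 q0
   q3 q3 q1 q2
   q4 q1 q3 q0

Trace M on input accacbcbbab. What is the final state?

q0 --a--> q1
q1 --c--> q4
q4 --c--> q0
q0 --a--> q1
q1 --c--> q4
q4 --b--> q3
q3 --c--> q2
q2 --b--> q1
q1 --b--> q3
q3 --a--> q3
q3 --b--> q1

q1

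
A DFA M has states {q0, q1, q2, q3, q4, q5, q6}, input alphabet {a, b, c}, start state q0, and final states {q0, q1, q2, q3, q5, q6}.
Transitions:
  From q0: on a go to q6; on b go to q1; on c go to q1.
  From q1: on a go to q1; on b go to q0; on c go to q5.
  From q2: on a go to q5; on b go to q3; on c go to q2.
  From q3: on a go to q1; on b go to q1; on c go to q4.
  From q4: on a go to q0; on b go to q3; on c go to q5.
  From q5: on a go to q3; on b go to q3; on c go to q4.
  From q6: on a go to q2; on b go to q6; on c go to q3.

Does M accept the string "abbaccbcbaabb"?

q0 --a--> q6
q6 --b--> q6
q6 --b--> q6
q6 --a--> q2
q2 --c--> q2
q2 --c--> q2
q2 --b--> q3
q3 --c--> q4
q4 --b--> q3
q3 --a--> q1
q1 --a--> q1
q1 --b--> q0
q0 --b--> q1
End in state q1, which is an accepting state.

accepted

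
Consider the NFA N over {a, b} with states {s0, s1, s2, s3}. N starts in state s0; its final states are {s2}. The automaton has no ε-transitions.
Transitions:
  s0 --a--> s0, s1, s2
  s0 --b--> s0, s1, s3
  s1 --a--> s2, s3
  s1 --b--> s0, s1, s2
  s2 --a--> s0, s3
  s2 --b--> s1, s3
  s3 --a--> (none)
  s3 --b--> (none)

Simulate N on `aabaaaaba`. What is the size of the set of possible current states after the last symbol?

Start: {s0}
read a: {s0, s1, s2}
read a: {s0, s1, s2, s3}
read b: {s0, s1, s2, s3}
read a: {s0, s1, s2, s3}
read a: {s0, s1, s2, s3}
read a: {s0, s1, s2, s3}
read a: {s0, s1, s2, s3}
read b: {s0, s1, s2, s3}
read a: {s0, s1, s2, s3}
Final reachable set {s0, s1, s2, s3} has 4 states.

4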